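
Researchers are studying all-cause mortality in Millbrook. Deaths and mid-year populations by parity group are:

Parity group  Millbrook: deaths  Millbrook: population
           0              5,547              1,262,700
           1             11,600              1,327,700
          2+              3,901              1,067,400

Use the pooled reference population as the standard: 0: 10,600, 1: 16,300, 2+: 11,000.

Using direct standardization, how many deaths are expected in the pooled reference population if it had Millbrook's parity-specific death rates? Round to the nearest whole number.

Parity-specific rates per 1,000 for Millbrook: 4.393, 8.737, 3.655.
Expected deaths = Σ (standard pop × parity-specific rate ÷ 1,000)
= 10,600×4.393/1,000 + 16,300×8.737/1,000 + 11,000×3.655/1,000
= 46.57 + 142.41 + 40.20 = 229.18.

229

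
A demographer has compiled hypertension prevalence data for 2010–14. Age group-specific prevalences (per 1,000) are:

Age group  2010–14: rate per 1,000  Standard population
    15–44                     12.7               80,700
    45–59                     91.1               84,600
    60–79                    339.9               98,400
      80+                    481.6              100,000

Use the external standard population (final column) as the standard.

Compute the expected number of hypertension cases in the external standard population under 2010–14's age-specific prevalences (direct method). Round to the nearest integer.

90338

Expected hypertension cases = Σ (standard pop × age-specific rate ÷ 1,000)
= 80,700×12.7/1,000 + 84,600×91.1/1,000 + 98,400×339.9/1,000 + 100,000×481.6/1,000
= 1024.89 + 7707.06 + 33446.16 + 48160.00 = 90338.11.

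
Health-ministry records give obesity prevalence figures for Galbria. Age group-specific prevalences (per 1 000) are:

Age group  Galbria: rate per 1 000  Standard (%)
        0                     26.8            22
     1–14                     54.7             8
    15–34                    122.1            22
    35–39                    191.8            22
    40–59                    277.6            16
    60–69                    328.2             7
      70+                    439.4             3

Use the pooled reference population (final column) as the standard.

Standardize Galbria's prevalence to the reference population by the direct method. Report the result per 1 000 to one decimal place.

Standard weights: 0.22, 0.08, 0.22, 0.22, 0.16, 0.07, 0.03.
Standardized rate: 0.2200×26.8 + 0.0800×54.7 + 0.2200×122.1 + 0.2200×191.8 + 0.1600×277.6 + 0.0700×328.2 + 0.0300×439.4 = 159.9020 per 1 000.

159.9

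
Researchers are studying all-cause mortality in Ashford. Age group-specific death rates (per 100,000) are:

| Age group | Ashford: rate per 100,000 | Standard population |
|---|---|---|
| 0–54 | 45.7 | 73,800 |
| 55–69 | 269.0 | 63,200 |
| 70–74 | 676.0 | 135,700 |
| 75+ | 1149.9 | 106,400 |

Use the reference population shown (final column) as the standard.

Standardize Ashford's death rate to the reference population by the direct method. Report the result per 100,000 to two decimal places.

618.45

Standard total = 379,100; weights = 0.1947, 0.1667, 0.3580, 0.2807.
Standardized rate: 0.1947×45.7 + 0.1667×269.0 + 0.3580×676.0 + 0.2807×1149.9 = 618.4543 per 100,000.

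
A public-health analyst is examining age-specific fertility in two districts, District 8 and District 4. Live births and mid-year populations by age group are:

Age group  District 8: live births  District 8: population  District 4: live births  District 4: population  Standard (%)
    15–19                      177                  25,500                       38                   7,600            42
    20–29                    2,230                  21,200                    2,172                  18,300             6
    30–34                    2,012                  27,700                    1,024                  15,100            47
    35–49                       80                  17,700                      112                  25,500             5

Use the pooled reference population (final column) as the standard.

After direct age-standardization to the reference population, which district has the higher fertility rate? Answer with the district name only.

District 8

Age-specific rates per 1,000 for District 8: 6.941, 105.189, 72.635, 4.520.
For District 4: 5.000, 118.689, 67.815, 4.392.
Standard weights: 0.42, 0.06, 0.47, 0.05.
District 8: 0.4200×6.941 + 0.0600×105.189 + 0.4700×72.635 + 0.0500×4.520 = 43.5912 per 1,000.
District 4: 0.4200×5.000 + 0.0600×118.689 + 0.4700×67.815 + 0.0500×4.392 = 41.3138 per 1,000.
The crude rates (48.85 vs 50.32) would put District 4 higher, but that reflects its age composition; once standardized to a common age structure, District 8 has the higher underlying rate.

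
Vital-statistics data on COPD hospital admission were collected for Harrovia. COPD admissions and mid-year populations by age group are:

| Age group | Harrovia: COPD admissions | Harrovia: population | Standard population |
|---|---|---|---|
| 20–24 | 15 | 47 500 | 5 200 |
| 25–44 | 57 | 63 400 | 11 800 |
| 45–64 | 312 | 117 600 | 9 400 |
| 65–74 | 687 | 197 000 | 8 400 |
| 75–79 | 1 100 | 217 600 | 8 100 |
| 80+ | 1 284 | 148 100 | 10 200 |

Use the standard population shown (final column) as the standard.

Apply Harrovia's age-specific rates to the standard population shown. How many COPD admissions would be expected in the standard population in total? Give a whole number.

Age-specific rates per 10 000 for Harrovia: 3.16, 8.99, 26.53, 34.87, 50.55, 86.70.
Expected COPD admissions = Σ (standard pop × age-specific rate ÷ 10 000)
= 5 200×3.16/10 000 + 11 800×8.99/10 000 + 9 400×26.53/10 000 + 8 400×34.87/10 000 + 8 100×50.55/10 000 + 10 200×86.70/10 000
= 1.64 + 10.61 + 24.94 + 29.29 + 40.95 + 88.43 = 195.86.

196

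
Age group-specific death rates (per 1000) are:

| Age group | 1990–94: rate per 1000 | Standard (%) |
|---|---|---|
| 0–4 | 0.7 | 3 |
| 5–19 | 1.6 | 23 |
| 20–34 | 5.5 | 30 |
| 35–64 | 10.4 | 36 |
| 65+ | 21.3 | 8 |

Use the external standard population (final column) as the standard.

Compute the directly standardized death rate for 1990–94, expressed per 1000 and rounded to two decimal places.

Standard weights: 0.03, 0.23, 0.30, 0.36, 0.08.
Standardized rate: 0.0300×0.7 + 0.2300×1.6 + 0.3000×5.5 + 0.3600×10.4 + 0.0800×21.3 = 7.4870 per 1000.

7.49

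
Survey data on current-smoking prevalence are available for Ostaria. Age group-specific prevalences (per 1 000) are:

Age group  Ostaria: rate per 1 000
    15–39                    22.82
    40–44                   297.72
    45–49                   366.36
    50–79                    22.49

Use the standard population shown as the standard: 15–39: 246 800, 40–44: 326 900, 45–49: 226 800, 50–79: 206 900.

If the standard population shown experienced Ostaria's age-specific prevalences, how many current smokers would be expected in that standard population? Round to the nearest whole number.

190700

Expected current smokers = Σ (standard pop × age-specific rate ÷ 1 000)
= 246 800×22.82/1 000 + 326 900×297.72/1 000 + 226 800×366.36/1 000 + 206 900×22.49/1 000
= 5631.98 + 97324.67 + 83090.45 + 4653.18 = 190700.27.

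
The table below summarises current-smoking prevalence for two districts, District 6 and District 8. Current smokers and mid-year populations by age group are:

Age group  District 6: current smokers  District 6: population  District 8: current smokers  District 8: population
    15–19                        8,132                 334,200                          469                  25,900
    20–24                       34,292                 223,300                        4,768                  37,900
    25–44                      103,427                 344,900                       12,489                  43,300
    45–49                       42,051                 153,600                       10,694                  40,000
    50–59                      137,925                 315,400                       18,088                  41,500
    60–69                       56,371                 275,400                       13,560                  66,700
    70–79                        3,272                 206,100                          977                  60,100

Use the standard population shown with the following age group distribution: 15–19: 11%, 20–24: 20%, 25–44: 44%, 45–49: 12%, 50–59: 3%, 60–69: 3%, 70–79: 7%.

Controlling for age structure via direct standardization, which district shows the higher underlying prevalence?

District 6

Age-specific rates per 1,000 for District 6: 24.333, 153.569, 299.875, 273.770, 437.302, 204.688, 15.876.
For District 8: 18.108, 125.805, 288.430, 267.350, 435.855, 203.298, 16.256.
Standard weights: 0.11, 0.20, 0.44, 0.12, 0.03, 0.03, 0.07.
District 6: 0.1100×24.333 + 0.2000×153.569 + 0.4400×299.875 + 0.1200×273.770 + 0.0300×437.302 + 0.0300×204.688 + 0.0700×15.876 = 218.5589 per 1,000.
District 8: 0.1100×18.108 + 0.2000×125.805 + 0.4400×288.430 + 0.1200×267.350 + 0.0300×435.855 + 0.0300×203.298 + 0.0700×16.256 = 206.4564 per 1,000.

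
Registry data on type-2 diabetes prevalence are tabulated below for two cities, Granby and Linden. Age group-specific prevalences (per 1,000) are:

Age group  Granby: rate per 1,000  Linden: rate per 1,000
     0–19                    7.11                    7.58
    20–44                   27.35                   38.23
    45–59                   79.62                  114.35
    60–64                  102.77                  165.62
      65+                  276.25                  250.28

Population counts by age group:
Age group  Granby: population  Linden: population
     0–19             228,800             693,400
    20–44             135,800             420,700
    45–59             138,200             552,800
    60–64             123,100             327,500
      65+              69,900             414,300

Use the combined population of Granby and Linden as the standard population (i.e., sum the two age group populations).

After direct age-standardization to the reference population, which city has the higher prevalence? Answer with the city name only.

Linden

Combined standard total = 3,104,500; weights = 0.2971, 0.1793, 0.2226, 0.1451, 0.1560.
Granby: 0.2971×7.11 + 0.1793×27.35 + 0.2226×79.62 + 0.1451×102.77 + 0.1560×276.25 = 82.7389 per 1,000.
Linden: 0.2971×7.58 + 0.1793×38.23 + 0.2226×114.35 + 0.1451×165.62 + 0.1560×250.28 = 97.6309 per 1,000.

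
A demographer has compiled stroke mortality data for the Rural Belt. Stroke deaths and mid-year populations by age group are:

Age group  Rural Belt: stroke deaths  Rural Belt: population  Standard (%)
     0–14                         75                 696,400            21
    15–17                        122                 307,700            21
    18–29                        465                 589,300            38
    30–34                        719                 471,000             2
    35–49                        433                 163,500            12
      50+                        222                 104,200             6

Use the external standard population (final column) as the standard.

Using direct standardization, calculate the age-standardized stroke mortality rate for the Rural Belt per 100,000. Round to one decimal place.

Age-specific rates per 100,000 for the Rural Belt: 10.77, 39.65, 78.91, 152.65, 264.83, 213.05.
Standard weights: 0.21, 0.21, 0.38, 0.02, 0.12, 0.06.
Standardized rate: 0.2100×10.77 + 0.2100×39.65 + 0.3800×78.91 + 0.0200×152.65 + 0.1200×264.83 + 0.0600×213.05 = 88.1887 per 100,000.

88.2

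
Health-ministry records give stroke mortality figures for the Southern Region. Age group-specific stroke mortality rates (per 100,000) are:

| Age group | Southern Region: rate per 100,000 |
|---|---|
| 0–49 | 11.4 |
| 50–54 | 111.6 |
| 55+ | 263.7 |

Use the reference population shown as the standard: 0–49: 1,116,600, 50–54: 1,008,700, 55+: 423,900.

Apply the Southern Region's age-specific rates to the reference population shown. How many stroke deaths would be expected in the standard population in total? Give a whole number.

Expected stroke deaths = Σ (standard pop × age-specific rate ÷ 100,000)
= 1,116,600×11.4/100,000 + 1,008,700×111.6/100,000 + 423,900×263.7/100,000
= 127.29 + 1125.71 + 1117.82 = 2370.83.

2371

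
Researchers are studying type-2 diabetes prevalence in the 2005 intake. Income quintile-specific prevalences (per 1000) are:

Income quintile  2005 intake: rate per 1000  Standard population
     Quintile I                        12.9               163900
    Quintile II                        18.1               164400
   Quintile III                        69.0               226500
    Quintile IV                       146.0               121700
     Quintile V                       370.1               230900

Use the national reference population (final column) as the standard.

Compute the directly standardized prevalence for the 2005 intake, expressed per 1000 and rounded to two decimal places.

136.59

Standard total = 907400; weights = 0.1806, 0.1812, 0.2496, 0.1341, 0.2545.
Standardized rate: 0.1806×12.9 + 0.1812×18.1 + 0.2496×69.0 + 0.1341×146.0 + 0.2545×370.1 = 136.5911 per 1000.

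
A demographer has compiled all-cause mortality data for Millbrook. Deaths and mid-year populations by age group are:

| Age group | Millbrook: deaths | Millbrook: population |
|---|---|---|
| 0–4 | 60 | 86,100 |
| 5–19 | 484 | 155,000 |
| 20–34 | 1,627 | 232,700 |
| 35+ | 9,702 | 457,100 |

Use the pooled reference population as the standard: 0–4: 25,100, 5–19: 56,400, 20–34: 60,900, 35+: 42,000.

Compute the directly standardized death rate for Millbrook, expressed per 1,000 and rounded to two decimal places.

Age-specific rates per 1,000 for Millbrook: 0.697, 3.123, 6.992, 21.225.
Standard total = 184,400; weights = 0.1361, 0.3059, 0.3303, 0.2278.
Standardized rate: 0.1361×0.697 + 0.3059×3.123 + 0.3303×6.992 + 0.2278×21.225 = 8.1934 per 1,000.

8.19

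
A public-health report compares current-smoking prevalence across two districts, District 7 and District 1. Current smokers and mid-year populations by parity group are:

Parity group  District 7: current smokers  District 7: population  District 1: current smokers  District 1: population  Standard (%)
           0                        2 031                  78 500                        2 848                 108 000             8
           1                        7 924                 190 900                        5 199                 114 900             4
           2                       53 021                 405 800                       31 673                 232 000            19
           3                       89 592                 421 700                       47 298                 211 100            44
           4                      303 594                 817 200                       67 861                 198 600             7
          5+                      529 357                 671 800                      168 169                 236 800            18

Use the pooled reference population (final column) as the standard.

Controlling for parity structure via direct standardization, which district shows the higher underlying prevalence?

District 7

Parity-specific rates per 1 000 for District 7: 25.873, 41.509, 130.658, 212.454, 371.505, 787.968.
For District 1: 26.370, 45.248, 136.522, 224.055, 341.697, 710.173.
Standard weights: 0.08, 0.04, 0.19, 0.44, 0.07, 0.18.
District 7: 0.0800×25.873 + 0.0400×41.509 + 0.1900×130.658 + 0.4400×212.454 + 0.0700×371.505 + 0.1800×787.968 = 289.8747 per 1 000.
District 1: 0.0800×26.370 + 0.0400×45.248 + 0.1900×136.522 + 0.4400×224.055 + 0.0700×341.697 + 0.1800×710.173 = 280.1928 per 1 000.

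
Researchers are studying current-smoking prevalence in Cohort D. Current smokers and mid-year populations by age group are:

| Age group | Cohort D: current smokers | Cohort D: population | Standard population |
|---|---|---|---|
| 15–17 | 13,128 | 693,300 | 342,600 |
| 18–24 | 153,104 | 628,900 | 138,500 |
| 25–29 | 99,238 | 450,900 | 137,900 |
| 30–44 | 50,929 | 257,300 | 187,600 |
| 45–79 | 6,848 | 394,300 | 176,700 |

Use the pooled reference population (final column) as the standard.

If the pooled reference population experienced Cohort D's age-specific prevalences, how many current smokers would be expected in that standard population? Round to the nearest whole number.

Age-specific rates per 1,000 for Cohort D: 18.936, 243.447, 220.089, 197.936, 17.367.
Expected current smokers = Σ (standard pop × age-specific rate ÷ 1,000)
= 342,600×18.936/1,000 + 138,500×243.447/1,000 + 137,900×220.089/1,000 + 187,600×197.936/1,000 + 176,700×17.367/1,000
= 6487.31 + 33717.45 + 30350.23 + 37132.84 + 3068.83 = 110756.67.

110757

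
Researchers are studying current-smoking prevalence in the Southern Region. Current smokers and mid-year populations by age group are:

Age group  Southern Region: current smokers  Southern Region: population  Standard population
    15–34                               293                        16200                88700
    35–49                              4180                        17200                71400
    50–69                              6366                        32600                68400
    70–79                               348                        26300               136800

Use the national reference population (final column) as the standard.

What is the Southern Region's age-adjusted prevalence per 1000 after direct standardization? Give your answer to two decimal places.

93.41

Age-specific rates per 1000 for the Southern Region: 18.086, 243.023, 195.276, 13.232.
Standard total = 365300; weights = 0.2428, 0.1955, 0.1872, 0.3745.
Standardized rate: 0.2428×18.086 + 0.1955×243.023 + 0.1872×195.276 + 0.3745×13.232 = 93.4113 per 1000.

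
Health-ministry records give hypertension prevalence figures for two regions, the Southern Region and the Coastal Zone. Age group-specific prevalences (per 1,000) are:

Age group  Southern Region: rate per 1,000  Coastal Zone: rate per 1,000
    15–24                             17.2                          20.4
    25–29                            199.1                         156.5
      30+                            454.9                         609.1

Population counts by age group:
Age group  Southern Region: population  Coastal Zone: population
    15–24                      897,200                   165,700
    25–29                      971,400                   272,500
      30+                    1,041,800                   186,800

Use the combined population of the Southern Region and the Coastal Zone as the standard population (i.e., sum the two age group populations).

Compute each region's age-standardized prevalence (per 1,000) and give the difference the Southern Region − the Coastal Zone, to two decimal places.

Combined standard total = 3,535,400; weights = 0.3006, 0.3518, 0.3475.
The Southern Region: 0.3006×17.2 + 0.3518×199.1 + 0.3475×454.9 = 233.3067 per 1,000.
The Coastal Zone: 0.3006×20.4 + 0.3518×156.5 + 0.3475×609.1 = 272.8669 per 1,000.
Difference = 233.3067 − 272.8669 = -39.5602.

-39.56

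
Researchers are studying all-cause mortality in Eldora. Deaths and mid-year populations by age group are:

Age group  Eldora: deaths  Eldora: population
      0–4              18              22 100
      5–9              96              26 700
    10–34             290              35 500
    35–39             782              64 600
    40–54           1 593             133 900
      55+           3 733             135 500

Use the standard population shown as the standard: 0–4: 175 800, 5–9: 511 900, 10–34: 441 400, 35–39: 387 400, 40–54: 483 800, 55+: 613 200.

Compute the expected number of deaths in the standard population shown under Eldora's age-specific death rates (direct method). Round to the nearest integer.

Age-specific rates per 100 000 for Eldora: 81.45, 359.55, 816.90, 1210.53, 1189.69, 2754.98.
Expected deaths = Σ (standard pop × age-specific rate ÷ 100 000)
= 175 800×81.45/100 000 + 511 900×359.55/100 000 + 441 400×816.90/100 000 + 387 400×1210.53/100 000 + 483 800×1189.69/100 000 + 613 200×2754.98/100 000
= 143.19 + 1840.54 + 3605.80 + 4689.58 + 5755.74 + 16893.55 = 32928.39.

32928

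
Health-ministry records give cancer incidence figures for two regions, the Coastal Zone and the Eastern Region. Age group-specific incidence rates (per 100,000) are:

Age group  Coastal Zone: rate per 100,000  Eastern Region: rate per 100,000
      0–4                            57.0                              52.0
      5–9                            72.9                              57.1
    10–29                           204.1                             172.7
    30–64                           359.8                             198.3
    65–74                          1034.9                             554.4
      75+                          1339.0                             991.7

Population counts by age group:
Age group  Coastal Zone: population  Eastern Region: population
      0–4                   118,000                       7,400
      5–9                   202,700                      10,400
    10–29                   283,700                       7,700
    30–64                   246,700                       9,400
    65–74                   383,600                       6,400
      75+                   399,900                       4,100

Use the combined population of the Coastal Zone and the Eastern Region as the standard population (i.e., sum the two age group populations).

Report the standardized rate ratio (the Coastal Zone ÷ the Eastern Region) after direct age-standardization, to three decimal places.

1.519

Combined standard total = 1,680,000; weights = 0.0746, 0.1268, 0.1735, 0.1524, 0.2321, 0.2405.
The Coastal Zone: 0.0746×57.0 + 0.1268×72.9 + 0.1735×204.1 + 0.1524×359.8 + 0.2321×1034.9 + 0.2405×1339.0 = 665.9936 per 100,000.
The Eastern Region: 0.0746×52.0 + 0.1268×57.1 + 0.1735×172.7 + 0.1524×198.3 + 0.2321×554.4 + 0.2405×991.7 = 438.4887 per 100,000.
Ratio = 665.9936 ÷ 438.4887 = 1.51884.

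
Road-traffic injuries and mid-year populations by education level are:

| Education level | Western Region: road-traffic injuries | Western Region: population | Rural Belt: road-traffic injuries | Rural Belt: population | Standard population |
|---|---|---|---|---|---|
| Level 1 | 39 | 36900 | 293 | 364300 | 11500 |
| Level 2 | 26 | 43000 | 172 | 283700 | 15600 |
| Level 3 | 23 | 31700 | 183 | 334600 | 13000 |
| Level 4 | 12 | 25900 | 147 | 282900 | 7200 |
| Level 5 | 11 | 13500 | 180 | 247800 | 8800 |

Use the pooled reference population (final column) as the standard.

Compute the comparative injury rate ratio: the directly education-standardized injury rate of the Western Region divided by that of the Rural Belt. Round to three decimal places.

Education-specific rates per 100000 for the Western Region: 105.69, 60.47, 72.56, 46.33, 81.48.
For the Rural Belt: 80.43, 60.63, 54.69, 51.96, 72.64.
Standard total = 56100; weights = 0.2050, 0.2781, 0.2317, 0.1283, 0.1569.
The Western Region: 0.2050×105.69 + 0.2781×60.47 + 0.2317×72.56 + 0.1283×46.33 + 0.1569×81.48 = 74.0205 per 100000.
The Rural Belt: 0.2050×80.43 + 0.2781×60.63 + 0.2317×54.69 + 0.1283×51.96 + 0.1569×72.64 = 64.0831 per 100000.
Ratio = 74.0205 ÷ 64.0831 = 1.15507.

1.155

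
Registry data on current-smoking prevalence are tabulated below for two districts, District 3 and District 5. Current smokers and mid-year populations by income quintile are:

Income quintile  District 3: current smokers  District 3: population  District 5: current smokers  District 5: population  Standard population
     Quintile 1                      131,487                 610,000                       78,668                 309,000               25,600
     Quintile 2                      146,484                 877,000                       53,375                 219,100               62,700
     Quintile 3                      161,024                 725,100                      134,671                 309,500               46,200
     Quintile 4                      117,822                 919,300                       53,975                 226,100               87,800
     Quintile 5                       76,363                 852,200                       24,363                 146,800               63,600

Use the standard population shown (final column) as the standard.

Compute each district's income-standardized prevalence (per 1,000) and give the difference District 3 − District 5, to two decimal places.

Income-specific rates per 1,000 for District 3: 215.552, 167.029, 222.071, 128.165, 89.607.
For District 5: 254.589, 243.610, 435.124, 238.722, 165.960.
Standard total = 285,900; weights = 0.0895, 0.2193, 0.1616, 0.3071, 0.2225.
District 3: 0.0895×215.552 + 0.2193×167.029 + 0.1616×222.071 + 0.3071×128.165 + 0.2225×89.607 = 151.1102 per 1,000.
District 5: 0.0895×254.589 + 0.2193×243.610 + 0.1616×435.124 + 0.3071×238.722 + 0.2225×165.960 = 256.7662 per 1,000.
Difference = 151.1102 − 256.7662 = -105.6560.

-105.66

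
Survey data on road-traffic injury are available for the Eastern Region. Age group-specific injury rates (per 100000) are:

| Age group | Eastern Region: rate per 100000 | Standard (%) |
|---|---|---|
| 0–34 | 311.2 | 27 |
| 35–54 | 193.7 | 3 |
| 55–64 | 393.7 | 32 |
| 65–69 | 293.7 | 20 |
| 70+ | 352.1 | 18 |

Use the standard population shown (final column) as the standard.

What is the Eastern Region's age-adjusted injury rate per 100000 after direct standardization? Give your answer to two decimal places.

Standard weights: 0.27, 0.03, 0.32, 0.20, 0.18.
Standardized rate: 0.2700×311.2 + 0.0300×193.7 + 0.3200×393.7 + 0.2000×293.7 + 0.1800×352.1 = 337.9370 per 100000.

337.94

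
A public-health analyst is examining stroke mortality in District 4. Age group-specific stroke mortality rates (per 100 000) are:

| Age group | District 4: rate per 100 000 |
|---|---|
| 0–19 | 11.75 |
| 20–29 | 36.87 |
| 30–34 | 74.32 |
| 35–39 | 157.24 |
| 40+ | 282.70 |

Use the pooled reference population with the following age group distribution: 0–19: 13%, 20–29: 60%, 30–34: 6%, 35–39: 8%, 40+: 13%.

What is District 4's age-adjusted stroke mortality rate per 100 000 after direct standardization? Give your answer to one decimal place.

77.4

Standard weights: 0.13, 0.60, 0.06, 0.08, 0.13.
Standardized rate: 0.1300×11.75 + 0.6000×36.87 + 0.0600×74.32 + 0.0800×157.24 + 0.1300×282.70 = 77.4389 per 100 000.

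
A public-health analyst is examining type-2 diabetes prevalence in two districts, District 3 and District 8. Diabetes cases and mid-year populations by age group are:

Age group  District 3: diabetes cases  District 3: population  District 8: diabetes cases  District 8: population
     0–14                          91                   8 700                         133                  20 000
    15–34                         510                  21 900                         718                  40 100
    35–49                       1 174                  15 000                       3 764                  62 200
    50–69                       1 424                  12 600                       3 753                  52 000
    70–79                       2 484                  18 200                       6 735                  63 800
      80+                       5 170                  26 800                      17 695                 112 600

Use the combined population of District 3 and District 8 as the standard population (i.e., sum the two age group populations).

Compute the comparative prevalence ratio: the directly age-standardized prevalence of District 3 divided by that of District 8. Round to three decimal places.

1.291

Age-specific rates per 1 000 for District 3: 10.460, 23.288, 78.267, 113.016, 136.484, 192.910.
For District 8: 6.650, 17.905, 60.514, 72.173, 105.564, 157.149.
Combined standard total = 453 900; weights = 0.0632, 0.1366, 0.1701, 0.1423, 0.1807, 0.3071.
District 3: 0.0632×10.460 + 0.1366×23.288 + 0.1701×78.267 + 0.1423×113.016 + 0.1807×136.484 + 0.3071×192.910 = 117.1412 per 1 000.
District 8: 0.0632×6.650 + 0.1366×17.905 + 0.1701×60.514 + 0.1423×72.173 + 0.1807×105.564 + 0.3071×157.149 = 90.7644 per 1 000.
Ratio = 117.1412 ÷ 90.7644 = 1.29061.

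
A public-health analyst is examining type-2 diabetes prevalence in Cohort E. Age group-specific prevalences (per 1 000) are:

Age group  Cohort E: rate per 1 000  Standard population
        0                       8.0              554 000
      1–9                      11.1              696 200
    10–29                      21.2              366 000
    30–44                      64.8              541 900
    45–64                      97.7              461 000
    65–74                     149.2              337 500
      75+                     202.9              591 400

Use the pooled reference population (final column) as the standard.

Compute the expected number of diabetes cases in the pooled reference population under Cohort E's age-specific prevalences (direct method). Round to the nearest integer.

270424

Expected diabetes cases = Σ (standard pop × age-specific rate ÷ 1 000)
= 554 000×8.0/1 000 + 696 200×11.1/1 000 + 366 000×21.2/1 000 + 541 900×64.8/1 000 + 461 000×97.7/1 000 + 337 500×149.2/1 000 + 591 400×202.9/1 000
= 4432.00 + 7727.82 + 7759.20 + 35115.12 + 45039.70 + 50355.00 + 119995.06 = 270423.90.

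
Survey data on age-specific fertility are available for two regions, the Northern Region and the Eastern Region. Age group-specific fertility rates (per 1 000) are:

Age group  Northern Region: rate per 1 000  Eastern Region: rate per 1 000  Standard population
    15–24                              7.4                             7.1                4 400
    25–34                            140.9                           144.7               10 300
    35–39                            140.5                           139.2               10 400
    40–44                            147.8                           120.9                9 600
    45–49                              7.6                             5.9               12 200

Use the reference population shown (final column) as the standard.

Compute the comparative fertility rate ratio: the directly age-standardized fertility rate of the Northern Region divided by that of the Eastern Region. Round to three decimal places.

Standard total = 46 900; weights = 0.0938, 0.2196, 0.2217, 0.2047, 0.2601.
The Northern Region: 0.0938×7.4 + 0.2196×140.9 + 0.2217×140.5 + 0.2047×147.8 + 0.2601×7.6 = 95.0241 per 1 000.
The Eastern Region: 0.0938×7.1 + 0.2196×144.7 + 0.2217×139.2 + 0.2047×120.9 + 0.2601×5.9 = 89.5938 per 1 000.
Ratio = 95.0241 ÷ 89.5938 = 1.06061.

1.061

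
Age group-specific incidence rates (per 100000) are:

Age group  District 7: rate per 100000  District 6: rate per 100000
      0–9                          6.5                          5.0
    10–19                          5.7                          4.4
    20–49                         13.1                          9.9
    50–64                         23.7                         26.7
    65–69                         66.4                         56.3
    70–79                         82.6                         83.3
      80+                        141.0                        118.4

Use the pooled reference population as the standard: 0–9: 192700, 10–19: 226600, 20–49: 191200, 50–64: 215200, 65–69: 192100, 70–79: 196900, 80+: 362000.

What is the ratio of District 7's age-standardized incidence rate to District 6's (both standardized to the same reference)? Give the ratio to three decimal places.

1.132

Standard total = 1576700; weights = 0.1222, 0.1437, 0.1213, 0.1365, 0.1218, 0.1249, 0.2296.
District 7: 0.1222×6.5 + 0.1437×5.7 + 0.1213×13.1 + 0.1365×23.7 + 0.1218×66.4 + 0.1249×82.6 + 0.2296×141.0 = 57.2148 per 100000.
District 6: 0.1222×5.0 + 0.1437×4.4 + 0.1213×9.9 + 0.1365×26.7 + 0.1218×56.3 + 0.1249×83.3 + 0.2296×118.4 = 50.5341 per 100000.
Ratio = 57.2148 ÷ 50.5341 = 1.13220.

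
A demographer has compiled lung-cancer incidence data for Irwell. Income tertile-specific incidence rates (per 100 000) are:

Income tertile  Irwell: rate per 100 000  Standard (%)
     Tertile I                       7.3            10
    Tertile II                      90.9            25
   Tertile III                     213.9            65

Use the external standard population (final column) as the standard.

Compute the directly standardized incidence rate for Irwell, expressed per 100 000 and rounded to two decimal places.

Standard weights: 0.10, 0.25, 0.65.
Standardized rate: 0.1000×7.3 + 0.2500×90.9 + 0.6500×213.9 = 162.4900 per 100 000.

162.49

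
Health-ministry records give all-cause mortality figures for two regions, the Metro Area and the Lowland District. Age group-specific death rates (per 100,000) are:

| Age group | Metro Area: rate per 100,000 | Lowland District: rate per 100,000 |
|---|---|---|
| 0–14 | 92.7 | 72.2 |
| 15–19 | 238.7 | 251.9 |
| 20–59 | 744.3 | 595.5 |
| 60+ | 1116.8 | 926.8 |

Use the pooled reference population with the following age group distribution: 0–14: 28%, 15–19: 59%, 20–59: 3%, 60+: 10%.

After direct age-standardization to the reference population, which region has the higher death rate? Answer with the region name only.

Metro Area

Standard weights: 0.28, 0.59, 0.03, 0.10.
The Metro Area: 0.2800×92.7 + 0.5900×238.7 + 0.0300×744.3 + 0.1000×1116.8 = 300.7980 per 100,000.
The Lowland District: 0.2800×72.2 + 0.5900×251.9 + 0.0300×595.5 + 0.1000×926.8 = 279.3820 per 100,000.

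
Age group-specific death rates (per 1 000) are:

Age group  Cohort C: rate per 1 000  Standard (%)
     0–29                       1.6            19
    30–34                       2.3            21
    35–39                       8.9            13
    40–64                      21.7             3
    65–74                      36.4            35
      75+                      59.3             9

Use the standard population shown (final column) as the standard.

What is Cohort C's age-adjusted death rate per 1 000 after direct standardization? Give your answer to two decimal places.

20.67

Standard weights: 0.19, 0.21, 0.13, 0.03, 0.35, 0.09.
Standardized rate: 0.1900×1.6 + 0.2100×2.3 + 0.1300×8.9 + 0.0300×21.7 + 0.3500×36.4 + 0.0900×59.3 = 20.6720 per 1 000.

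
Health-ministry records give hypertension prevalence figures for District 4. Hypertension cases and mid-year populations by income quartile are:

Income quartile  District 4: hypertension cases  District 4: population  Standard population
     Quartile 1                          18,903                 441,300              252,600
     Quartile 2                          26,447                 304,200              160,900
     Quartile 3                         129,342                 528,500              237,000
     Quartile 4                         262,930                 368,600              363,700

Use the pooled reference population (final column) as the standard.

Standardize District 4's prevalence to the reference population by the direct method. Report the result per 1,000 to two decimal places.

337.45

Income-specific rates per 1,000 for District 4: 42.835, 86.940, 244.734, 713.321.
Standard total = 1,014,200; weights = 0.2491, 0.1586, 0.2337, 0.3586.
Standardized rate: 0.2491×42.835 + 0.1586×86.940 + 0.2337×244.734 + 0.3586×713.321 = 337.4535 per 1,000.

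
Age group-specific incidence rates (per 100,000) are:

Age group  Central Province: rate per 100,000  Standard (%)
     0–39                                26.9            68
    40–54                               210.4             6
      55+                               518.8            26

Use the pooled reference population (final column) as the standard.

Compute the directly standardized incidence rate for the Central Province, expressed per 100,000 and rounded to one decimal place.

Standard weights: 0.68, 0.06, 0.26.
Standardized rate: 0.6800×26.9 + 0.0600×210.4 + 0.2600×518.8 = 165.8040 per 100,000.

165.8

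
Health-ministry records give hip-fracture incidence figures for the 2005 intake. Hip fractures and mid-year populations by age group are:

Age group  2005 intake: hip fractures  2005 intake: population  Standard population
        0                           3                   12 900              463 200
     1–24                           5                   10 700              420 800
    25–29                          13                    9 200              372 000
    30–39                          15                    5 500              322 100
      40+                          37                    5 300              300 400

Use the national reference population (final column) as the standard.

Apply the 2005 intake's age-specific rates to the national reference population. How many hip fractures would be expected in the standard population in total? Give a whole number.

3806

Age-specific rates per 100 000 for the 2005 intake: 23.26, 46.73, 141.30, 272.73, 698.11.
Expected hip fractures = Σ (standard pop × age-specific rate ÷ 100 000)
= 463 200×23.26/100 000 + 420 800×46.73/100 000 + 372 000×141.30/100 000 + 322 100×272.73/100 000 + 300 400×698.11/100 000
= 107.72 + 196.64 + 525.65 + 878.45 + 2097.13 = 3805.60.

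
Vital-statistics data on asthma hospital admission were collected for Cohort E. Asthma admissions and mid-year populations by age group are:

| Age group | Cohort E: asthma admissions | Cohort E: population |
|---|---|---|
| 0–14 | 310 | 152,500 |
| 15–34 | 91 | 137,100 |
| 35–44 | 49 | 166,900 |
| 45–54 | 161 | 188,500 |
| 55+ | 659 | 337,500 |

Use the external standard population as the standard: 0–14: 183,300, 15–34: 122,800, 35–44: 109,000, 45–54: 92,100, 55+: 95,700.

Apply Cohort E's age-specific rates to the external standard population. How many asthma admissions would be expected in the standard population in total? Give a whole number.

752

Age-specific rates per 10,000 for Cohort E: 20.33, 6.64, 2.94, 8.54, 19.53.
Expected asthma admissions = Σ (standard pop × age-specific rate ÷ 10,000)
= 183,300×20.33/10,000 + 122,800×6.64/10,000 + 109,000×2.94/10,000 + 92,100×8.54/10,000 + 95,700×19.53/10,000
= 372.61 + 81.51 + 32.00 + 78.66 + 186.86 = 751.65.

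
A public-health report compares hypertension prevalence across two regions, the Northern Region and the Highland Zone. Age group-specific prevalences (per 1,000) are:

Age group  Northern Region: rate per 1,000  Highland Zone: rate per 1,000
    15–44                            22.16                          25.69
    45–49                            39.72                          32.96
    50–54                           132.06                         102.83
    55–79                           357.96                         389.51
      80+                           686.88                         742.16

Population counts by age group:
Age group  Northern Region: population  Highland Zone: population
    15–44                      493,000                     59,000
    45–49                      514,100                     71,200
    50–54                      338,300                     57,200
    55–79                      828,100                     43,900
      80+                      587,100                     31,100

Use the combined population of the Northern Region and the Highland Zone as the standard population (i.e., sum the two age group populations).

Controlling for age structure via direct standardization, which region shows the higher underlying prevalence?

Highland Zone

Combined standard total = 3,023,000; weights = 0.1826, 0.1936, 0.1308, 0.2885, 0.2045.
The Northern Region: 0.1826×22.16 + 0.1936×39.72 + 0.1308×132.06 + 0.2885×357.96 + 0.2045×686.88 = 272.7359 per 1,000.
The Highland Zone: 0.1826×25.69 + 0.1936×32.96 + 0.1308×102.83 + 0.2885×389.51 + 0.2045×742.16 = 288.6529 per 1,000.
The crude rates (280.99 vs 190.26) would put the Northern Region higher, but that reflects its age composition; once standardized to a common age structure, the Highland Zone has the higher underlying rate.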